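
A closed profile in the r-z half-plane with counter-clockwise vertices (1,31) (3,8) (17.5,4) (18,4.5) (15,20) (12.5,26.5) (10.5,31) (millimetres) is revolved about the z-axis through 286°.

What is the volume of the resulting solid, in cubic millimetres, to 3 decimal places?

Volume = 14046.376 mm³

Profile (r,z), 7 vertices: (1,31) (3,8) (17.5,4) (18,4.5) (15,20) (12.5,26.5) (10.5,31)
edge 0: (1,31)→(3,8)  cross = 1·8 − 3·31 = -85.0000; (r_i+r_j)·cross = 4·-85.0000 = -340.0000
edge 1: (3,8)→(17.5,4)  cross = 3·4 − 17.5·8 = -128.0000; (r_i+r_j)·cross = 20.5·-128.0000 = -2624.0000
edge 2: (17.5,4)→(18,4.5)  cross = 17.5·4.5 − 18·4 = 6.7500; (r_i+r_j)·cross = 35.5·6.7500 = 239.6250
edge 3: (18,4.5)→(15,20)  cross = 18·20 − 15·4.5 = 292.5000; (r_i+r_j)·cross = 33·292.5000 = 9652.5000
edge 4: (15,20)→(12.5,26.5)  cross = 15·26.5 − 12.5·20 = 147.5000; (r_i+r_j)·cross = 27.5·147.5000 = 4056.2500
edge 5: (12.5,26.5)→(10.5,31)  cross = 12.5·31 − 10.5·26.5 = 109.2500; (r_i+r_j)·cross = 23·109.2500 = 2512.7500
edge 6: (10.5,31)→(1,31)  cross = 10.5·31 − 1·31 = 294.5000; (r_i+r_j)·cross = 11.5·294.5000 = 3386.7500
Σcross = 637.5000 → A = |Σcross|/2 = 318.7500 mm²
Σ(r_i+r_j)·cross = 16883.8750 → first moment M = |Σ|/6 = 2813.9792
R_c = M/A = 2813.9792/318.7500 = 8.8282 mm
θ = 286° = 4.991642 rad
V = θ·R_c·A = 4.991642·8.8282·318.7500 = 14046.376 mm³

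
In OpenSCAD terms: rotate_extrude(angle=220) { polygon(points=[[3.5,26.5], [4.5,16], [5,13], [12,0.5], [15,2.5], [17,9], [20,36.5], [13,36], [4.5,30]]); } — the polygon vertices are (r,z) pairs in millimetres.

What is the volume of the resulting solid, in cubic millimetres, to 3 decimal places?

Profile (r,z), 9 vertices: (3.5,26.5) (4.5,16) (5,13) (12,0.5) (15,2.5) (17,9) (20,36.5) (13,36) (4.5,30)
edge 0: (3.5,26.5)→(4.5,16)  cross = 3.5·16 − 4.5·26.5 = -63.2500; (r_i+r_j)·cross = 8·-63.2500 = -506.0000
edge 1: (4.5,16)→(5,13)  cross = 4.5·13 − 5·16 = -21.5000; (r_i+r_j)·cross = 9.5·-21.5000 = -204.2500
edge 2: (5,13)→(12,0.5)  cross = 5·0.5 − 12·13 = -153.5000; (r_i+r_j)·cross = 17·-153.5000 = -2609.5000
edge 3: (12,0.5)→(15,2.5)  cross = 12·2.5 − 15·0.5 = 22.5000; (r_i+r_j)·cross = 27·22.5000 = 607.5000
edge 4: (15,2.5)→(17,9)  cross = 15·9 − 17·2.5 = 92.5000; (r_i+r_j)·cross = 32·92.5000 = 2960.0000
edge 5: (17,9)→(20,36.5)  cross = 17·36.5 − 20·9 = 440.5000; (r_i+r_j)·cross = 37·440.5000 = 16298.5000
edge 6: (20,36.5)→(13,36)  cross = 20·36 − 13·36.5 = 245.5000; (r_i+r_j)·cross = 33·245.5000 = 8101.5000
edge 7: (13,36)→(4.5,30)  cross = 13·30 − 4.5·36 = 228.0000; (r_i+r_j)·cross = 17.5·228.0000 = 3990.0000
edge 8: (4.5,30)→(3.5,26.5)  cross = 4.5·26.5 − 3.5·30 = 14.2500; (r_i+r_j)·cross = 8·14.2500 = 114.0000
Σcross = 805.0000 → A = |Σcross|/2 = 402.5000 mm²
Σ(r_i+r_j)·cross = 28751.7500 → first moment M = |Σ|/6 = 4791.9583
R_c = M/A = 4791.9583/402.5000 = 11.9055 mm
θ = 220° = 3.839724 rad
V = θ·R_c·A = 3.839724·11.9055·402.5000 = 18399.799 mm³

Volume = 18399.799 mm³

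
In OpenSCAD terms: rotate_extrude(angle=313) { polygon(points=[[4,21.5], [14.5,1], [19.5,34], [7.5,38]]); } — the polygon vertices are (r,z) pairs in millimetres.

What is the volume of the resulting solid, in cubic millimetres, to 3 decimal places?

Volume = 21518.287 mm³

Profile (r,z), 4 vertices: (4,21.5) (14.5,1) (19.5,34) (7.5,38)
edge 0: (4,21.5)→(14.5,1)  cross = 4·1 − 14.5·21.5 = -307.7500; (r_i+r_j)·cross = 18.5·-307.7500 = -5693.3750
edge 1: (14.5,1)→(19.5,34)  cross = 14.5·34 − 19.5·1 = 473.5000; (r_i+r_j)·cross = 34·473.5000 = 16099.0000
edge 2: (19.5,34)→(7.5,38)  cross = 19.5·38 − 7.5·34 = 486.0000; (r_i+r_j)·cross = 27·486.0000 = 13122.0000
edge 3: (7.5,38)→(4,21.5)  cross = 7.5·21.5 − 4·38 = 9.2500; (r_i+r_j)·cross = 11.5·9.2500 = 106.3750
Σcross = 661.0000 → A = |Σcross|/2 = 330.5000 mm²
Σ(r_i+r_j)·cross = 23634.0000 → first moment M = |Σ|/6 = 3939.0000
R_c = M/A = 3939.0000/330.5000 = 11.9183 mm
θ = 313° = 5.462881 rad
V = θ·R_c·A = 5.462881·11.9183·330.5000 = 21518.287 mm³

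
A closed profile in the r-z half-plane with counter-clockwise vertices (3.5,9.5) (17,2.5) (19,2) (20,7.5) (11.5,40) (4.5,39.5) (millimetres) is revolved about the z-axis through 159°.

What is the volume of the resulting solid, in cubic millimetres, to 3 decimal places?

Volume = 12250.678 mm³

Profile (r,z), 6 vertices: (3.5,9.5) (17,2.5) (19,2) (20,7.5) (11.5,40) (4.5,39.5)
edge 0: (3.5,9.5)→(17,2.5)  cross = 3.5·2.5 − 17·9.5 = -152.7500; (r_i+r_j)·cross = 20.5·-152.7500 = -3131.3750
edge 1: (17,2.5)→(19,2)  cross = 17·2 − 19·2.5 = -13.5000; (r_i+r_j)·cross = 36·-13.5000 = -486.0000
edge 2: (19,2)→(20,7.5)  cross = 19·7.5 − 20·2 = 102.5000; (r_i+r_j)·cross = 39·102.5000 = 3997.5000
edge 3: (20,7.5)→(11.5,40)  cross = 20·40 − 11.5·7.5 = 713.7500; (r_i+r_j)·cross = 31.5·713.7500 = 22483.1250
edge 4: (11.5,40)→(4.5,39.5)  cross = 11.5·39.5 − 4.5·40 = 274.2500; (r_i+r_j)·cross = 16·274.2500 = 4388.0000
edge 5: (4.5,39.5)→(3.5,9.5)  cross = 4.5·9.5 − 3.5·39.5 = -95.5000; (r_i+r_j)·cross = 8·-95.5000 = -764.0000
Σcross = 828.7500 → A = |Σcross|/2 = 414.3750 mm²
Σ(r_i+r_j)·cross = 26487.2500 → first moment M = |Σ|/6 = 4414.5417
R_c = M/A = 4414.5417/414.3750 = 10.6535 mm
θ = 159° = 2.775074 rad
V = θ·R_c·A = 2.775074·10.6535·414.3750 = 12250.678 mm³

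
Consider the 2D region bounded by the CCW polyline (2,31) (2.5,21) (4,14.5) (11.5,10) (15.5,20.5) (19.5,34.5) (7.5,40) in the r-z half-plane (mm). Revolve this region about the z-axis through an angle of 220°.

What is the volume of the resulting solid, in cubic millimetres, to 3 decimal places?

Profile (r,z), 7 vertices: (2,31) (2.5,21) (4,14.5) (11.5,10) (15.5,20.5) (19.5,34.5) (7.5,40)
edge 0: (2,31)→(2.5,21)  cross = 2·21 − 2.5·31 = -35.5000; (r_i+r_j)·cross = 4.5·-35.5000 = -159.7500
edge 1: (2.5,21)→(4,14.5)  cross = 2.5·14.5 − 4·21 = -47.7500; (r_i+r_j)·cross = 6.5·-47.7500 = -310.3750
edge 2: (4,14.5)→(11.5,10)  cross = 4·10 − 11.5·14.5 = -126.7500; (r_i+r_j)·cross = 15.5·-126.7500 = -1964.6250
edge 3: (11.5,10)→(15.5,20.5)  cross = 11.5·20.5 − 15.5·10 = 80.7500; (r_i+r_j)·cross = 27·80.7500 = 2180.2500
edge 4: (15.5,20.5)→(19.5,34.5)  cross = 15.5·34.5 − 19.5·20.5 = 135.0000; (r_i+r_j)·cross = 35·135.0000 = 4725.0000
edge 5: (19.5,34.5)→(7.5,40)  cross = 19.5·40 − 7.5·34.5 = 521.2500; (r_i+r_j)·cross = 27·521.2500 = 14073.7500
edge 6: (7.5,40)→(2,31)  cross = 7.5·31 − 2·40 = 152.5000; (r_i+r_j)·cross = 9.5·152.5000 = 1448.7500
Σcross = 679.5000 → A = |Σcross|/2 = 339.7500 mm²
Σ(r_i+r_j)·cross = 19993.0000 → first moment M = |Σ|/6 = 3332.1667
R_c = M/A = 3332.1667/339.7500 = 9.8077 mm
θ = 220° = 3.839724 rad
V = θ·R_c·A = 3.839724·9.8077·339.7500 = 12794.602 mm³

Volume = 12794.602 mm³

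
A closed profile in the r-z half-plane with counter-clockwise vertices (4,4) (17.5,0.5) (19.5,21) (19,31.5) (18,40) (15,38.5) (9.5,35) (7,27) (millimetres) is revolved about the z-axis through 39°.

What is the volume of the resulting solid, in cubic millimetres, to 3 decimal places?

Volume = 3798.554 mm³

Profile (r,z), 8 vertices: (4,4) (17.5,0.5) (19.5,21) (19,31.5) (18,40) (15,38.5) (9.5,35) (7,27)
edge 0: (4,4)→(17.5,0.5)  cross = 4·0.5 − 17.5·4 = -68.0000; (r_i+r_j)·cross = 21.5·-68.0000 = -1462.0000
edge 1: (17.5,0.5)→(19.5,21)  cross = 17.5·21 − 19.5·0.5 = 357.7500; (r_i+r_j)·cross = 37·357.7500 = 13236.7500
edge 2: (19.5,21)→(19,31.5)  cross = 19.5·31.5 − 19·21 = 215.2500; (r_i+r_j)·cross = 38.5·215.2500 = 8287.1250
edge 3: (19,31.5)→(18,40)  cross = 19·40 − 18·31.5 = 193.0000; (r_i+r_j)·cross = 37·193.0000 = 7141.0000
edge 4: (18,40)→(15,38.5)  cross = 18·38.5 − 15·40 = 93.0000; (r_i+r_j)·cross = 33·93.0000 = 3069.0000
edge 5: (15,38.5)→(9.5,35)  cross = 15·35 − 9.5·38.5 = 159.2500; (r_i+r_j)·cross = 24.5·159.2500 = 3901.6250
edge 6: (9.5,35)→(7,27)  cross = 9.5·27 − 7·35 = 11.5000; (r_i+r_j)·cross = 16.5·11.5000 = 189.7500
edge 7: (7,27)→(4,4)  cross = 7·4 − 4·27 = -80.0000; (r_i+r_j)·cross = 11·-80.0000 = -880.0000
Σcross = 881.7500 → A = |Σcross|/2 = 440.8750 mm²
Σ(r_i+r_j)·cross = 33483.2500 → first moment M = |Σ|/6 = 5580.5417
R_c = M/A = 5580.5417/440.8750 = 12.6579 mm
θ = 39° = 0.680678 rad
V = θ·R_c·A = 0.680678·12.6579·440.8750 = 3798.554 mm³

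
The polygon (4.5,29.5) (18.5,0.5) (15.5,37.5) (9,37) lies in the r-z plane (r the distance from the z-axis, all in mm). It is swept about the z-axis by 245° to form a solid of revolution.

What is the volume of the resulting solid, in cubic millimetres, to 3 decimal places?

Volume = 12786.835 mm³

Profile (r,z), 4 vertices: (4.5,29.5) (18.5,0.5) (15.5,37.5) (9,37)
edge 0: (4.5,29.5)→(18.5,0.5)  cross = 4.5·0.5 − 18.5·29.5 = -543.5000; (r_i+r_j)·cross = 23·-543.5000 = -12500.5000
edge 1: (18.5,0.5)→(15.5,37.5)  cross = 18.5·37.5 − 15.5·0.5 = 686.0000; (r_i+r_j)·cross = 34·686.0000 = 23324.0000
edge 2: (15.5,37.5)→(9,37)  cross = 15.5·37 − 9·37.5 = 236.0000; (r_i+r_j)·cross = 24.5·236.0000 = 5782.0000
edge 3: (9,37)→(4.5,29.5)  cross = 9·29.5 − 4.5·37 = 99.0000; (r_i+r_j)·cross = 13.5·99.0000 = 1336.5000
Σcross = 477.5000 → A = |Σcross|/2 = 238.7500 mm²
Σ(r_i+r_j)·cross = 17942.0000 → first moment M = |Σ|/6 = 2990.3333
R_c = M/A = 2990.3333/238.7500 = 12.5250 mm
θ = 245° = 4.276057 rad
V = θ·R_c·A = 4.276057·12.5250·238.7500 = 12786.835 mm³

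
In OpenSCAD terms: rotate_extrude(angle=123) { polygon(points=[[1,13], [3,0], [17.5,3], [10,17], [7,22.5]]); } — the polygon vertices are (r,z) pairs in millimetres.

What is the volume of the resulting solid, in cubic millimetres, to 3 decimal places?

Profile (r,z), 5 vertices: (1,13) (3,0) (17.5,3) (10,17) (7,22.5)
edge 0: (1,13)→(3,0)  cross = 1·0 − 3·13 = -39.0000; (r_i+r_j)·cross = 4·-39.0000 = -156.0000
edge 1: (3,0)→(17.5,3)  cross = 3·3 − 17.5·0 = 9.0000; (r_i+r_j)·cross = 20.5·9.0000 = 184.5000
edge 2: (17.5,3)→(10,17)  cross = 17.5·17 − 10·3 = 267.5000; (r_i+r_j)·cross = 27.5·267.5000 = 7356.2500
edge 3: (10,17)→(7,22.5)  cross = 10·22.5 − 7·17 = 106.0000; (r_i+r_j)·cross = 17·106.0000 = 1802.0000
edge 4: (7,22.5)→(1,13)  cross = 7·13 − 1·22.5 = 68.5000; (r_i+r_j)·cross = 8·68.5000 = 548.0000
Σcross = 412.0000 → A = |Σcross|/2 = 206.0000 mm²
Σ(r_i+r_j)·cross = 9734.7500 → first moment M = |Σ|/6 = 1622.4583
R_c = M/A = 1622.4583/206.0000 = 7.8760 mm
θ = 123° = 2.146755 rad
V = θ·R_c·A = 2.146755·7.8760·206.0000 = 3483.021 mm³

Volume = 3483.021 mm³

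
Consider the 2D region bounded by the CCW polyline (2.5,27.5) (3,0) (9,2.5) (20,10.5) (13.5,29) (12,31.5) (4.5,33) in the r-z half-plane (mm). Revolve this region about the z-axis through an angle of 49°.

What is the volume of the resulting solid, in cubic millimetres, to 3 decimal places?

Profile (r,z), 7 vertices: (2.5,27.5) (3,0) (9,2.5) (20,10.5) (13.5,29) (12,31.5) (4.5,33)
edge 0: (2.5,27.5)→(3,0)  cross = 2.5·0 − 3·27.5 = -82.5000; (r_i+r_j)·cross = 5.5·-82.5000 = -453.7500
edge 1: (3,0)→(9,2.5)  cross = 3·2.5 − 9·0 = 7.5000; (r_i+r_j)·cross = 12·7.5000 = 90.0000
edge 2: (9,2.5)→(20,10.5)  cross = 9·10.5 − 20·2.5 = 44.5000; (r_i+r_j)·cross = 29·44.5000 = 1290.5000
edge 3: (20,10.5)→(13.5,29)  cross = 20·29 − 13.5·10.5 = 438.2500; (r_i+r_j)·cross = 33.5·438.2500 = 14681.3750
edge 4: (13.5,29)→(12,31.5)  cross = 13.5·31.5 − 12·29 = 77.2500; (r_i+r_j)·cross = 25.5·77.2500 = 1969.8750
edge 5: (12,31.5)→(4.5,33)  cross = 12·33 − 4.5·31.5 = 254.2500; (r_i+r_j)·cross = 16.5·254.2500 = 4195.1250
edge 6: (4.5,33)→(2.5,27.5)  cross = 4.5·27.5 − 2.5·33 = 41.2500; (r_i+r_j)·cross = 7·41.2500 = 288.7500
Σcross = 780.5000 → A = |Σcross|/2 = 390.2500 mm²
Σ(r_i+r_j)·cross = 22061.8750 → first moment M = |Σ|/6 = 3676.9792
R_c = M/A = 3676.9792/390.2500 = 9.4221 mm
θ = 49° = 0.855211 rad
V = θ·R_c·A = 0.855211·9.4221·390.2500 = 3144.594 mm³

Volume = 3144.594 mm³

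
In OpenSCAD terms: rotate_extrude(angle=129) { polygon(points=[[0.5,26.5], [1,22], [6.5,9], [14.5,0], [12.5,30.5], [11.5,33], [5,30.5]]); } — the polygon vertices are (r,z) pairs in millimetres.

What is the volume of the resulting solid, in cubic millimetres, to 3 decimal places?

Volume = 5014.691 mm³

Profile (r,z), 7 vertices: (0.5,26.5) (1,22) (6.5,9) (14.5,0) (12.5,30.5) (11.5,33) (5,30.5)
edge 0: (0.5,26.5)→(1,22)  cross = 0.5·22 − 1·26.5 = -15.5000; (r_i+r_j)·cross = 1.5·-15.5000 = -23.2500
edge 1: (1,22)→(6.5,9)  cross = 1·9 − 6.5·22 = -134.0000; (r_i+r_j)·cross = 7.5·-134.0000 = -1005.0000
edge 2: (6.5,9)→(14.5,0)  cross = 6.5·0 − 14.5·9 = -130.5000; (r_i+r_j)·cross = 21·-130.5000 = -2740.5000
edge 3: (14.5,0)→(12.5,30.5)  cross = 14.5·30.5 − 12.5·0 = 442.2500; (r_i+r_j)·cross = 27·442.2500 = 11940.7500
edge 4: (12.5,30.5)→(11.5,33)  cross = 12.5·33 − 11.5·30.5 = 61.7500; (r_i+r_j)·cross = 24·61.7500 = 1482.0000
edge 5: (11.5,33)→(5,30.5)  cross = 11.5·30.5 − 5·33 = 185.7500; (r_i+r_j)·cross = 16.5·185.7500 = 3064.8750
edge 6: (5,30.5)→(0.5,26.5)  cross = 5·26.5 − 0.5·30.5 = 117.2500; (r_i+r_j)·cross = 5.5·117.2500 = 644.8750
Σcross = 527.0000 → A = |Σcross|/2 = 263.5000 mm²
Σ(r_i+r_j)·cross = 13363.7500 → first moment M = |Σ|/6 = 2227.2917
R_c = M/A = 2227.2917/263.5000 = 8.4527 mm
θ = 129° = 2.251475 rad
V = θ·R_c·A = 2.251475·8.4527·263.5000 = 5014.691 mm³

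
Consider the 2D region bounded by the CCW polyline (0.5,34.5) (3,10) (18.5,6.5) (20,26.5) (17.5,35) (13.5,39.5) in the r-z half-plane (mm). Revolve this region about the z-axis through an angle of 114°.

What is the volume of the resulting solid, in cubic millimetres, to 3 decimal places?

Profile (r,z), 6 vertices: (0.5,34.5) (3,10) (18.5,6.5) (20,26.5) (17.5,35) (13.5,39.5)
edge 0: (0.5,34.5)→(3,10)  cross = 0.5·10 − 3·34.5 = -98.5000; (r_i+r_j)·cross = 3.5·-98.5000 = -344.7500
edge 1: (3,10)→(18.5,6.5)  cross = 3·6.5 − 18.5·10 = -165.5000; (r_i+r_j)·cross = 21.5·-165.5000 = -3558.2500
edge 2: (18.5,6.5)→(20,26.5)  cross = 18.5·26.5 − 20·6.5 = 360.2500; (r_i+r_j)·cross = 38.5·360.2500 = 13869.6250
edge 3: (20,26.5)→(17.5,35)  cross = 20·35 − 17.5·26.5 = 236.2500; (r_i+r_j)·cross = 37.5·236.2500 = 8859.3750
edge 4: (17.5,35)→(13.5,39.5)  cross = 17.5·39.5 − 13.5·35 = 218.7500; (r_i+r_j)·cross = 31·218.7500 = 6781.2500
edge 5: (13.5,39.5)→(0.5,34.5)  cross = 13.5·34.5 − 0.5·39.5 = 446.0000; (r_i+r_j)·cross = 14·446.0000 = 6244.0000
Σcross = 997.2500 → A = |Σcross|/2 = 498.6250 mm²
Σ(r_i+r_j)·cross = 31851.2500 → first moment M = |Σ|/6 = 5308.5417
R_c = M/A = 5308.5417/498.6250 = 10.6464 mm
θ = 114° = 1.989675 rad
V = θ·R_c·A = 1.989675·10.6464·498.6250 = 10562.274 mm³

Volume = 10562.274 mm³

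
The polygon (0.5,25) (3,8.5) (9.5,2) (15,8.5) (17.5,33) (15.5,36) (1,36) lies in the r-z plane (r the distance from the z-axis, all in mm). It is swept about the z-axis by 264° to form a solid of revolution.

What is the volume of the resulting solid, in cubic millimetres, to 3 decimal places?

Volume = 18314.333 mm³

Profile (r,z), 7 vertices: (0.5,25) (3,8.5) (9.5,2) (15,8.5) (17.5,33) (15.5,36) (1,36)
edge 0: (0.5,25)→(3,8.5)  cross = 0.5·8.5 − 3·25 = -70.7500; (r_i+r_j)·cross = 3.5·-70.7500 = -247.6250
edge 1: (3,8.5)→(9.5,2)  cross = 3·2 − 9.5·8.5 = -74.7500; (r_i+r_j)·cross = 12.5·-74.7500 = -934.3750
edge 2: (9.5,2)→(15,8.5)  cross = 9.5·8.5 − 15·2 = 50.7500; (r_i+r_j)·cross = 24.5·50.7500 = 1243.3750
edge 3: (15,8.5)→(17.5,33)  cross = 15·33 − 17.5·8.5 = 346.2500; (r_i+r_j)·cross = 32.5·346.2500 = 11253.1250
edge 4: (17.5,33)→(15.5,36)  cross = 17.5·36 − 15.5·33 = 118.5000; (r_i+r_j)·cross = 33·118.5000 = 3910.5000
edge 5: (15.5,36)→(1,36)  cross = 15.5·36 − 1·36 = 522.0000; (r_i+r_j)·cross = 16.5·522.0000 = 8613.0000
edge 6: (1,36)→(0.5,25)  cross = 1·25 − 0.5·36 = 7.0000; (r_i+r_j)·cross = 1.5·7.0000 = 10.5000
Σcross = 899.0000 → A = |Σcross|/2 = 449.5000 mm²
Σ(r_i+r_j)·cross = 23848.5000 → first moment M = |Σ|/6 = 3974.7500
R_c = M/A = 3974.7500/449.5000 = 8.8426 mm
θ = 264° = 4.607669 rad
V = θ·R_c·A = 4.607669·8.8426·449.5000 = 18314.333 mm³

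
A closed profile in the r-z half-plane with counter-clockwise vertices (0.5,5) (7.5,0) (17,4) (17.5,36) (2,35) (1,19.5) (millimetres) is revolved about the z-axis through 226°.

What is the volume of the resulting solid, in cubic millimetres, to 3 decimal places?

Volume = 19510.946 mm³

Profile (r,z), 6 vertices: (0.5,5) (7.5,0) (17,4) (17.5,36) (2,35) (1,19.5)
edge 0: (0.5,5)→(7.5,0)  cross = 0.5·0 − 7.5·5 = -37.5000; (r_i+r_j)·cross = 8·-37.5000 = -300.0000
edge 1: (7.5,0)→(17,4)  cross = 7.5·4 − 17·0 = 30.0000; (r_i+r_j)·cross = 24.5·30.0000 = 735.0000
edge 2: (17,4)→(17.5,36)  cross = 17·36 − 17.5·4 = 542.0000; (r_i+r_j)·cross = 34.5·542.0000 = 18699.0000
edge 3: (17.5,36)→(2,35)  cross = 17.5·35 − 2·36 = 540.5000; (r_i+r_j)·cross = 19.5·540.5000 = 10539.7500
edge 4: (2,35)→(1,19.5)  cross = 2·19.5 − 1·35 = 4.0000; (r_i+r_j)·cross = 3·4.0000 = 12.0000
edge 5: (1,19.5)→(0.5,5)  cross = 1·5 − 0.5·19.5 = -4.7500; (r_i+r_j)·cross = 1.5·-4.7500 = -7.1250
Σcross = 1074.2500 → A = |Σcross|/2 = 537.1250 mm²
Σ(r_i+r_j)·cross = 29678.6250 → first moment M = |Σ|/6 = 4946.4375
R_c = M/A = 4946.4375/537.1250 = 9.2091 mm
θ = 226° = 3.944444 rad
V = θ·R_c·A = 3.944444·9.2091·537.1250 = 19510.946 mm³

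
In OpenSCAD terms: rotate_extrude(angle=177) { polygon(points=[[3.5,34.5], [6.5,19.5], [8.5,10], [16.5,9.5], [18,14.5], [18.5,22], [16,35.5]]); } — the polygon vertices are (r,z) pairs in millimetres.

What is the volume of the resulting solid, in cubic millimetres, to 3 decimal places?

Profile (r,z), 7 vertices: (3.5,34.5) (6.5,19.5) (8.5,10) (16.5,9.5) (18,14.5) (18.5,22) (16,35.5)
edge 0: (3.5,34.5)→(6.5,19.5)  cross = 3.5·19.5 − 6.5·34.5 = -156.0000; (r_i+r_j)·cross = 10·-156.0000 = -1560.0000
edge 1: (6.5,19.5)→(8.5,10)  cross = 6.5·10 − 8.5·19.5 = -100.7500; (r_i+r_j)·cross = 15·-100.7500 = -1511.2500
edge 2: (8.5,10)→(16.5,9.5)  cross = 8.5·9.5 − 16.5·10 = -84.2500; (r_i+r_j)·cross = 25·-84.2500 = -2106.2500
edge 3: (16.5,9.5)→(18,14.5)  cross = 16.5·14.5 − 18·9.5 = 68.2500; (r_i+r_j)·cross = 34.5·68.2500 = 2354.6250
edge 4: (18,14.5)→(18.5,22)  cross = 18·22 − 18.5·14.5 = 127.7500; (r_i+r_j)·cross = 36.5·127.7500 = 4662.8750
edge 5: (18.5,22)→(16,35.5)  cross = 18.5·35.5 − 16·22 = 304.7500; (r_i+r_j)·cross = 34.5·304.7500 = 10513.8750
edge 6: (16,35.5)→(3.5,34.5)  cross = 16·34.5 − 3.5·35.5 = 427.7500; (r_i+r_j)·cross = 19.5·427.7500 = 8341.1250
Σcross = 587.5000 → A = |Σcross|/2 = 293.7500 mm²
Σ(r_i+r_j)·cross = 20695.0000 → first moment M = |Σ|/6 = 3449.1667
R_c = M/A = 3449.1667/293.7500 = 11.7418 mm
θ = 177° = 3.089233 rad
V = θ·R_c·A = 3.089233·11.7418·293.7500 = 10655.279 mm³

Volume = 10655.279 mm³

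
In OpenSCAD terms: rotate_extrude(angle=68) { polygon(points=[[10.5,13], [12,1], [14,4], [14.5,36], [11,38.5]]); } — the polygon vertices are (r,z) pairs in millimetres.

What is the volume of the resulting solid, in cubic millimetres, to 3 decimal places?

Profile (r,z), 5 vertices: (10.5,13) (12,1) (14,4) (14.5,36) (11,38.5)
edge 0: (10.5,13)→(12,1)  cross = 10.5·1 − 12·13 = -145.5000; (r_i+r_j)·cross = 22.5·-145.5000 = -3273.7500
edge 1: (12,1)→(14,4)  cross = 12·4 − 14·1 = 34.0000; (r_i+r_j)·cross = 26·34.0000 = 884.0000
edge 2: (14,4)→(14.5,36)  cross = 14·36 − 14.5·4 = 446.0000; (r_i+r_j)·cross = 28.5·446.0000 = 12711.0000
edge 3: (14.5,36)→(11,38.5)  cross = 14.5·38.5 − 11·36 = 162.2500; (r_i+r_j)·cross = 25.5·162.2500 = 4137.3750
edge 4: (11,38.5)→(10.5,13)  cross = 11·13 − 10.5·38.5 = -261.2500; (r_i+r_j)·cross = 21.5·-261.2500 = -5616.8750
Σcross = 235.5000 → A = |Σcross|/2 = 117.7500 mm²
Σ(r_i+r_j)·cross = 8841.7500 → first moment M = |Σ|/6 = 1473.6250
R_c = M/A = 1473.6250/117.7500 = 12.5149 mm
θ = 68° = 1.186824 rad
V = θ·R_c·A = 1.186824·12.5149·117.7500 = 1748.933 mm³

Volume = 1748.933 mm³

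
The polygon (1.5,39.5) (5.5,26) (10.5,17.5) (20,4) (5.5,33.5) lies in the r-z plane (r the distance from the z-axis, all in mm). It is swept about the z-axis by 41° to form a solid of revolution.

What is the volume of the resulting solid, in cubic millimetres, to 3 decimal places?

Profile (r,z), 5 vertices: (1.5,39.5) (5.5,26) (10.5,17.5) (20,4) (5.5,33.5)
edge 0: (1.5,39.5)→(5.5,26)  cross = 1.5·26 − 5.5·39.5 = -178.2500; (r_i+r_j)·cross = 7·-178.2500 = -1247.7500
edge 1: (5.5,26)→(10.5,17.5)  cross = 5.5·17.5 − 10.5·26 = -176.7500; (r_i+r_j)·cross = 16·-176.7500 = -2828.0000
edge 2: (10.5,17.5)→(20,4)  cross = 10.5·4 − 20·17.5 = -308.0000; (r_i+r_j)·cross = 30.5·-308.0000 = -9394.0000
edge 3: (20,4)→(5.5,33.5)  cross = 20·33.5 − 5.5·4 = 648.0000; (r_i+r_j)·cross = 25.5·648.0000 = 16524.0000
edge 4: (5.5,33.5)→(1.5,39.5)  cross = 5.5·39.5 − 1.5·33.5 = 167.0000; (r_i+r_j)·cross = 7·167.0000 = 1169.0000
Σcross = 152.0000 → A = |Σcross|/2 = 76.0000 mm²
Σ(r_i+r_j)·cross = 4223.2500 → first moment M = |Σ|/6 = 703.8750
R_c = M/A = 703.8750/76.0000 = 9.2615 mm
θ = 41° = 0.715585 rad
V = θ·R_c·A = 0.715585·9.2615·76.0000 = 503.682 mm³

Volume = 503.682 mm³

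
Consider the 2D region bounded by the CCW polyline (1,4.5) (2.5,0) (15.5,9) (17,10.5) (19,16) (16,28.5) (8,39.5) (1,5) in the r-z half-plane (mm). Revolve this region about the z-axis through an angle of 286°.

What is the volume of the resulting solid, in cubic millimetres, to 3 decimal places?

Volume = 19121.731 mm³

Profile (r,z), 8 vertices: (1,4.5) (2.5,0) (15.5,9) (17,10.5) (19,16) (16,28.5) (8,39.5) (1,5)
edge 0: (1,4.5)→(2.5,0)  cross = 1·0 − 2.5·4.5 = -11.2500; (r_i+r_j)·cross = 3.5·-11.2500 = -39.3750
edge 1: (2.5,0)→(15.5,9)  cross = 2.5·9 − 15.5·0 = 22.5000; (r_i+r_j)·cross = 18·22.5000 = 405.0000
edge 2: (15.5,9)→(17,10.5)  cross = 15.5·10.5 − 17·9 = 9.7500; (r_i+r_j)·cross = 32.5·9.7500 = 316.8750
edge 3: (17,10.5)→(19,16)  cross = 17·16 − 19·10.5 = 72.5000; (r_i+r_j)·cross = 36·72.5000 = 2610.0000
edge 4: (19,16)→(16,28.5)  cross = 19·28.5 − 16·16 = 285.5000; (r_i+r_j)·cross = 35·285.5000 = 9992.5000
edge 5: (16,28.5)→(8,39.5)  cross = 16·39.5 − 8·28.5 = 404.0000; (r_i+r_j)·cross = 24·404.0000 = 9696.0000
edge 6: (8,39.5)→(1,5)  cross = 8·5 − 1·39.5 = 0.5000; (r_i+r_j)·cross = 9·0.5000 = 4.5000
edge 7: (1,5)→(1,4.5)  cross = 1·4.5 − 1·5 = -0.5000; (r_i+r_j)·cross = 2·-0.5000 = -1.0000
Σcross = 783.0000 → A = |Σcross|/2 = 391.5000 mm²
Σ(r_i+r_j)·cross = 22984.5000 → first moment M = |Σ|/6 = 3830.7500
R_c = M/A = 3830.7500/391.5000 = 9.7848 mm
θ = 286° = 4.991642 rad
V = θ·R_c·A = 4.991642·9.7848·391.5000 = 19121.731 mm³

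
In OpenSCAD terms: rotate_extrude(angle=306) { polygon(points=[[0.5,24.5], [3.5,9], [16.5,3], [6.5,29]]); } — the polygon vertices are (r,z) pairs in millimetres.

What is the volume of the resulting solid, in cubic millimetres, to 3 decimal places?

Profile (r,z), 4 vertices: (0.5,24.5) (3.5,9) (16.5,3) (6.5,29)
edge 0: (0.5,24.5)→(3.5,9)  cross = 0.5·9 − 3.5·24.5 = -81.2500; (r_i+r_j)·cross = 4·-81.2500 = -325.0000
edge 1: (3.5,9)→(16.5,3)  cross = 3.5·3 − 16.5·9 = -138.0000; (r_i+r_j)·cross = 20·-138.0000 = -2760.0000
edge 2: (16.5,3)→(6.5,29)  cross = 16.5·29 − 6.5·3 = 459.0000; (r_i+r_j)·cross = 23·459.0000 = 10557.0000
edge 3: (6.5,29)→(0.5,24.5)  cross = 6.5·24.5 − 0.5·29 = 144.7500; (r_i+r_j)·cross = 7·144.7500 = 1013.2500
Σcross = 384.5000 → A = |Σcross|/2 = 192.2500 mm²
Σ(r_i+r_j)·cross = 8485.2500 → first moment M = |Σ|/6 = 1414.2083
R_c = M/A = 1414.2083/192.2500 = 7.3561 mm
θ = 306° = 5.340708 rad
V = θ·R_c·A = 5.340708·7.3561·192.2500 = 7552.873 mm³

Volume = 7552.873 mm³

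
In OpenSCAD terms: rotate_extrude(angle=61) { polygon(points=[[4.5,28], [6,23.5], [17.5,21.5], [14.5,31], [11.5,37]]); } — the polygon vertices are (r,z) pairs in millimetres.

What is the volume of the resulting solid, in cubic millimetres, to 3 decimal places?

Volume = 1289.203 mm³

Profile (r,z), 5 vertices: (4.5,28) (6,23.5) (17.5,21.5) (14.5,31) (11.5,37)
edge 0: (4.5,28)→(6,23.5)  cross = 4.5·23.5 − 6·28 = -62.2500; (r_i+r_j)·cross = 10.5·-62.2500 = -653.6250
edge 1: (6,23.5)→(17.5,21.5)  cross = 6·21.5 − 17.5·23.5 = -282.2500; (r_i+r_j)·cross = 23.5·-282.2500 = -6632.8750
edge 2: (17.5,21.5)→(14.5,31)  cross = 17.5·31 − 14.5·21.5 = 230.7500; (r_i+r_j)·cross = 32·230.7500 = 7384.0000
edge 3: (14.5,31)→(11.5,37)  cross = 14.5·37 − 11.5·31 = 180.0000; (r_i+r_j)·cross = 26·180.0000 = 4680.0000
edge 4: (11.5,37)→(4.5,28)  cross = 11.5·28 − 4.5·37 = 155.5000; (r_i+r_j)·cross = 16·155.5000 = 2488.0000
Σcross = 221.7500 → A = |Σcross|/2 = 110.8750 mm²
Σ(r_i+r_j)·cross = 7265.5000 → first moment M = |Σ|/6 = 1210.9167
R_c = M/A = 1210.9167/110.8750 = 10.9215 mm
θ = 61° = 1.064651 rad
V = θ·R_c·A = 1.064651·10.9215·110.8750 = 1289.203 mm³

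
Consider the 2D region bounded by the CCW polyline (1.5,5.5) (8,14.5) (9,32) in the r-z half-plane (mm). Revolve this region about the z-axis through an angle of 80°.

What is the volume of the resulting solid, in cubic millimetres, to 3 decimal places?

Volume = 450.964 mm³

Profile (r,z), 3 vertices: (1.5,5.5) (8,14.5) (9,32)
edge 0: (1.5,5.5)→(8,14.5)  cross = 1.5·14.5 − 8·5.5 = -22.2500; (r_i+r_j)·cross = 9.5·-22.2500 = -211.3750
edge 1: (8,14.5)→(9,32)  cross = 8·32 − 9·14.5 = 125.5000; (r_i+r_j)·cross = 17·125.5000 = 2133.5000
edge 2: (9,32)→(1.5,5.5)  cross = 9·5.5 − 1.5·32 = 1.5000; (r_i+r_j)·cross = 10.5·1.5000 = 15.7500
Σcross = 104.7500 → A = |Σcross|/2 = 52.3750 mm²
Σ(r_i+r_j)·cross = 1937.8750 → first moment M = |Σ|/6 = 322.9792
R_c = M/A = 322.9792/52.3750 = 6.1667 mm
θ = 80° = 1.396263 rad
V = θ·R_c·A = 1.396263·6.1667·52.3750 = 450.964 mm³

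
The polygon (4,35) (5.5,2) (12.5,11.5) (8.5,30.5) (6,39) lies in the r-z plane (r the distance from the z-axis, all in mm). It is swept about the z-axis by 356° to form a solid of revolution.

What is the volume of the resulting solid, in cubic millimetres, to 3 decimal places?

Volume = 7852.149 mm³

Profile (r,z), 5 vertices: (4,35) (5.5,2) (12.5,11.5) (8.5,30.5) (6,39)
edge 0: (4,35)→(5.5,2)  cross = 4·2 − 5.5·35 = -184.5000; (r_i+r_j)·cross = 9.5·-184.5000 = -1752.7500
edge 1: (5.5,2)→(12.5,11.5)  cross = 5.5·11.5 − 12.5·2 = 38.2500; (r_i+r_j)·cross = 18·38.2500 = 688.5000
edge 2: (12.5,11.5)→(8.5,30.5)  cross = 12.5·30.5 − 8.5·11.5 = 283.5000; (r_i+r_j)·cross = 21·283.5000 = 5953.5000
edge 3: (8.5,30.5)→(6,39)  cross = 8.5·39 − 6·30.5 = 148.5000; (r_i+r_j)·cross = 14.5·148.5000 = 2153.2500
edge 4: (6,39)→(4,35)  cross = 6·35 − 4·39 = 54.0000; (r_i+r_j)·cross = 10·54.0000 = 540.0000
Σcross = 339.7500 → A = |Σcross|/2 = 169.8750 mm²
Σ(r_i+r_j)·cross = 7582.5000 → first moment M = |Σ|/6 = 1263.7500
R_c = M/A = 1263.7500/169.8750 = 7.4393 mm
θ = 356° = 6.213372 rad
V = θ·R_c·A = 6.213372·7.4393·169.8750 = 7852.149 mm³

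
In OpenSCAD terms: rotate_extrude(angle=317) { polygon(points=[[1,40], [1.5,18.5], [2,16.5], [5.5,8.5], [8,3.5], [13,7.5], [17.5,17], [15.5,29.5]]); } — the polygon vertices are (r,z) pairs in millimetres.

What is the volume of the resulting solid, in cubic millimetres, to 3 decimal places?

Profile (r,z), 8 vertices: (1,40) (1.5,18.5) (2,16.5) (5.5,8.5) (8,3.5) (13,7.5) (17.5,17) (15.5,29.5)
edge 0: (1,40)→(1.5,18.5)  cross = 1·18.5 − 1.5·40 = -41.5000; (r_i+r_j)·cross = 2.5·-41.5000 = -103.7500
edge 1: (1.5,18.5)→(2,16.5)  cross = 1.5·16.5 − 2·18.5 = -12.2500; (r_i+r_j)·cross = 3.5·-12.2500 = -42.8750
edge 2: (2,16.5)→(5.5,8.5)  cross = 2·8.5 − 5.5·16.5 = -73.7500; (r_i+r_j)·cross = 7.5·-73.7500 = -553.1250
edge 3: (5.5,8.5)→(8,3.5)  cross = 5.5·3.5 − 8·8.5 = -48.7500; (r_i+r_j)·cross = 13.5·-48.7500 = -658.1250
edge 4: (8,3.5)→(13,7.5)  cross = 8·7.5 − 13·3.5 = 14.5000; (r_i+r_j)·cross = 21·14.5000 = 304.5000
edge 5: (13,7.5)→(17.5,17)  cross = 13·17 − 17.5·7.5 = 89.7500; (r_i+r_j)·cross = 30.5·89.7500 = 2737.3750
edge 6: (17.5,17)→(15.5,29.5)  cross = 17.5·29.5 − 15.5·17 = 252.7500; (r_i+r_j)·cross = 33·252.7500 = 8340.7500
edge 7: (15.5,29.5)→(1,40)  cross = 15.5·40 − 1·29.5 = 590.5000; (r_i+r_j)·cross = 16.5·590.5000 = 9743.2500
Σcross = 771.2500 → A = |Σcross|/2 = 385.6250 mm²
Σ(r_i+r_j)·cross = 19768.0000 → first moment M = |Σ|/6 = 3294.6667
R_c = M/A = 3294.6667/385.6250 = 8.5437 mm
θ = 317° = 5.532694 rad
V = θ·R_c·A = 5.532694·8.5437·385.6250 = 18228.382 mm³

Volume = 18228.382 mm³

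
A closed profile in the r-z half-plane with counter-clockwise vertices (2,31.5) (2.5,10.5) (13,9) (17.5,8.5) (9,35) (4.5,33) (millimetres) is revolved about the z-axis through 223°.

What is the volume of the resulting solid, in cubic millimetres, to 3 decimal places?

Profile (r,z), 6 vertices: (2,31.5) (2.5,10.5) (13,9) (17.5,8.5) (9,35) (4.5,33)
edge 0: (2,31.5)→(2.5,10.5)  cross = 2·10.5 − 2.5·31.5 = -57.7500; (r_i+r_j)·cross = 4.5·-57.7500 = -259.8750
edge 1: (2.5,10.5)→(13,9)  cross = 2.5·9 − 13·10.5 = -114.0000; (r_i+r_j)·cross = 15.5·-114.0000 = -1767.0000
edge 2: (13,9)→(17.5,8.5)  cross = 13·8.5 − 17.5·9 = -47.0000; (r_i+r_j)·cross = 30.5·-47.0000 = -1433.5000
edge 3: (17.5,8.5)→(9,35)  cross = 17.5·35 − 9·8.5 = 536.0000; (r_i+r_j)·cross = 26.5·536.0000 = 14204.0000
edge 4: (9,35)→(4.5,33)  cross = 9·33 − 4.5·35 = 139.5000; (r_i+r_j)·cross = 13.5·139.5000 = 1883.2500
edge 5: (4.5,33)→(2,31.5)  cross = 4.5·31.5 − 2·33 = 75.7500; (r_i+r_j)·cross = 6.5·75.7500 = 492.3750
Σcross = 532.5000 → A = |Σcross|/2 = 266.2500 mm²
Σ(r_i+r_j)·cross = 13119.2500 → first moment M = |Σ|/6 = 2186.5417
R_c = M/A = 2186.5417/266.2500 = 8.2124 mm
θ = 223° = 3.892084 rad
V = θ·R_c·A = 3.892084·8.2124·266.2500 = 8510.204 mm³

Volume = 8510.204 mm³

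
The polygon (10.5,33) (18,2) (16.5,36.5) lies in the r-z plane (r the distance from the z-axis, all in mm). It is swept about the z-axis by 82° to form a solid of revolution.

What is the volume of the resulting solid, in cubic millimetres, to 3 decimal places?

Volume = 2278.244 mm³

Profile (r,z), 3 vertices: (10.5,33) (18,2) (16.5,36.5)
edge 0: (10.5,33)→(18,2)  cross = 10.5·2 − 18·33 = -573.0000; (r_i+r_j)·cross = 28.5·-573.0000 = -16330.5000
edge 1: (18,2)→(16.5,36.5)  cross = 18·36.5 − 16.5·2 = 624.0000; (r_i+r_j)·cross = 34.5·624.0000 = 21528.0000
edge 2: (16.5,36.5)→(10.5,33)  cross = 16.5·33 − 10.5·36.5 = 161.2500; (r_i+r_j)·cross = 27·161.2500 = 4353.7500
Σcross = 212.2500 → A = |Σcross|/2 = 106.1250 mm²
Σ(r_i+r_j)·cross = 9551.2500 → first moment M = |Σ|/6 = 1591.8750
R_c = M/A = 1591.8750/106.1250 = 15.0000 mm
θ = 82° = 1.431170 rad
V = θ·R_c·A = 1.431170·15.0000·106.1250 = 2278.244 mm³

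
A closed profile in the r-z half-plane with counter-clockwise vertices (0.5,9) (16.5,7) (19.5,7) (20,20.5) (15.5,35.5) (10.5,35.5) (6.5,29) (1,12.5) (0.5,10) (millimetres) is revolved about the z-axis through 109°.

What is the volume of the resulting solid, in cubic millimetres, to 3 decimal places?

Profile (r,z), 9 vertices: (0.5,9) (16.5,7) (19.5,7) (20,20.5) (15.5,35.5) (10.5,35.5) (6.5,29) (1,12.5) (0.5,10)
edge 0: (0.5,9)→(16.5,7)  cross = 0.5·7 − 16.5·9 = -145.0000; (r_i+r_j)·cross = 17·-145.0000 = -2465.0000
edge 1: (16.5,7)→(19.5,7)  cross = 16.5·7 − 19.5·7 = -21.0000; (r_i+r_j)·cross = 36·-21.0000 = -756.0000
edge 2: (19.5,7)→(20,20.5)  cross = 19.5·20.5 − 20·7 = 259.7500; (r_i+r_j)·cross = 39.5·259.7500 = 10260.1250
edge 3: (20,20.5)→(15.5,35.5)  cross = 20·35.5 − 15.5·20.5 = 392.2500; (r_i+r_j)·cross = 35.5·392.2500 = 13924.8750
edge 4: (15.5,35.5)→(10.5,35.5)  cross = 15.5·35.5 − 10.5·35.5 = 177.5000; (r_i+r_j)·cross = 26·177.5000 = 4615.0000
edge 5: (10.5,35.5)→(6.5,29)  cross = 10.5·29 − 6.5·35.5 = 73.7500; (r_i+r_j)·cross = 17·73.7500 = 1253.7500
edge 6: (6.5,29)→(1,12.5)  cross = 6.5·12.5 − 1·29 = 52.2500; (r_i+r_j)·cross = 7.5·52.2500 = 391.8750
edge 7: (1,12.5)→(0.5,10)  cross = 1·10 − 0.5·12.5 = 3.7500; (r_i+r_j)·cross = 1.5·3.7500 = 5.6250
edge 8: (0.5,10)→(0.5,9)  cross = 0.5·9 − 0.5·10 = -0.5000; (r_i+r_j)·cross = 1·-0.5000 = -0.5000
Σcross = 792.7500 → A = |Σcross|/2 = 396.3750 mm²
Σ(r_i+r_j)·cross = 27229.7500 → first moment M = |Σ|/6 = 4538.2917
R_c = M/A = 4538.2917/396.3750 = 11.4495 mm
θ = 109° = 1.902409 rad
V = θ·R_c·A = 1.902409·11.4495·396.3750 = 8633.686 mm³

Volume = 8633.686 mm³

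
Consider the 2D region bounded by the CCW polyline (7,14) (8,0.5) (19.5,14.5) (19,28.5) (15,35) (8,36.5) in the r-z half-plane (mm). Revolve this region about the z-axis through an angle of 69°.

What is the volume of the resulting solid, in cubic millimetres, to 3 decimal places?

Volume = 4849.022 mm³

Profile (r,z), 6 vertices: (7,14) (8,0.5) (19.5,14.5) (19,28.5) (15,35) (8,36.5)
edge 0: (7,14)→(8,0.5)  cross = 7·0.5 − 8·14 = -108.5000; (r_i+r_j)·cross = 15·-108.5000 = -1627.5000
edge 1: (8,0.5)→(19.5,14.5)  cross = 8·14.5 − 19.5·0.5 = 106.2500; (r_i+r_j)·cross = 27.5·106.2500 = 2921.8750
edge 2: (19.5,14.5)→(19,28.5)  cross = 19.5·28.5 − 19·14.5 = 280.2500; (r_i+r_j)·cross = 38.5·280.2500 = 10789.6250
edge 3: (19,28.5)→(15,35)  cross = 19·35 − 15·28.5 = 237.5000; (r_i+r_j)·cross = 34·237.5000 = 8075.0000
edge 4: (15,35)→(8,36.5)  cross = 15·36.5 − 8·35 = 267.5000; (r_i+r_j)·cross = 23·267.5000 = 6152.5000
edge 5: (8,36.5)→(7,14)  cross = 8·14 − 7·36.5 = -143.5000; (r_i+r_j)·cross = 15·-143.5000 = -2152.5000
Σcross = 639.5000 → A = |Σcross|/2 = 319.7500 mm²
Σ(r_i+r_j)·cross = 24159.0000 → first moment M = |Σ|/6 = 4026.5000
R_c = M/A = 4026.5000/319.7500 = 12.5927 mm
θ = 69° = 1.204277 rad
V = θ·R_c·A = 1.204277·12.5927·319.7500 = 4849.022 mm³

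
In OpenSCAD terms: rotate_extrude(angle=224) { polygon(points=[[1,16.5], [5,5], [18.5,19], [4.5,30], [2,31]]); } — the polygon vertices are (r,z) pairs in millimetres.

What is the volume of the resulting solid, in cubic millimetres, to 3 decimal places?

Volume = 7112.100 mm³

Profile (r,z), 5 vertices: (1,16.5) (5,5) (18.5,19) (4.5,30) (2,31)
edge 0: (1,16.5)→(5,5)  cross = 1·5 − 5·16.5 = -77.5000; (r_i+r_j)·cross = 6·-77.5000 = -465.0000
edge 1: (5,5)→(18.5,19)  cross = 5·19 − 18.5·5 = 2.5000; (r_i+r_j)·cross = 23.5·2.5000 = 58.7500
edge 2: (18.5,19)→(4.5,30)  cross = 18.5·30 − 4.5·19 = 469.5000; (r_i+r_j)·cross = 23·469.5000 = 10798.5000
edge 3: (4.5,30)→(2,31)  cross = 4.5·31 − 2·30 = 79.5000; (r_i+r_j)·cross = 6.5·79.5000 = 516.7500
edge 4: (2,31)→(1,16.5)  cross = 2·16.5 − 1·31 = 2.0000; (r_i+r_j)·cross = 3·2.0000 = 6.0000
Σcross = 476.0000 → A = |Σcross|/2 = 238.0000 mm²
Σ(r_i+r_j)·cross = 10915.0000 → first moment M = |Σ|/6 = 1819.1667
R_c = M/A = 1819.1667/238.0000 = 7.6436 mm
θ = 224° = 3.909538 rad
V = θ·R_c·A = 3.909538·7.6436·238.0000 = 7112.100 mm³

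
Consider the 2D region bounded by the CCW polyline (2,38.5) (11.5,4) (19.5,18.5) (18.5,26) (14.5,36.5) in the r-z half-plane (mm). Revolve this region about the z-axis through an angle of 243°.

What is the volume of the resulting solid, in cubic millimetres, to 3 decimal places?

Volume = 15845.997 mm³

Profile (r,z), 5 vertices: (2,38.5) (11.5,4) (19.5,18.5) (18.5,26) (14.5,36.5)
edge 0: (2,38.5)→(11.5,4)  cross = 2·4 − 11.5·38.5 = -434.7500; (r_i+r_j)·cross = 13.5·-434.7500 = -5869.1250
edge 1: (11.5,4)→(19.5,18.5)  cross = 11.5·18.5 − 19.5·4 = 134.7500; (r_i+r_j)·cross = 31·134.7500 = 4177.2500
edge 2: (19.5,18.5)→(18.5,26)  cross = 19.5·26 − 18.5·18.5 = 164.7500; (r_i+r_j)·cross = 38·164.7500 = 6260.5000
edge 3: (18.5,26)→(14.5,36.5)  cross = 18.5·36.5 − 14.5·26 = 298.2500; (r_i+r_j)·cross = 33·298.2500 = 9842.2500
edge 4: (14.5,36.5)→(2,38.5)  cross = 14.5·38.5 − 2·36.5 = 485.2500; (r_i+r_j)·cross = 16.5·485.2500 = 8006.6250
Σcross = 648.2500 → A = |Σcross|/2 = 324.1250 mm²
Σ(r_i+r_j)·cross = 22417.5000 → first moment M = |Σ|/6 = 3736.2500
R_c = M/A = 3736.2500/324.1250 = 11.5272 mm
θ = 243° = 4.241150 rad
V = θ·R_c·A = 4.241150·11.5272·324.1250 = 15845.997 mm³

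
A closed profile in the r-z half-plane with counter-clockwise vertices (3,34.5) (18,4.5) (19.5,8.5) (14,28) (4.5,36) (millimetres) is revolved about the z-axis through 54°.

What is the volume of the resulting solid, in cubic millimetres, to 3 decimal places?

Profile (r,z), 5 vertices: (3,34.5) (18,4.5) (19.5,8.5) (14,28) (4.5,36)
edge 0: (3,34.5)→(18,4.5)  cross = 3·4.5 − 18·34.5 = -607.5000; (r_i+r_j)·cross = 21·-607.5000 = -12757.5000
edge 1: (18,4.5)→(19.5,8.5)  cross = 18·8.5 − 19.5·4.5 = 65.2500; (r_i+r_j)·cross = 37.5·65.2500 = 2446.8750
edge 2: (19.5,8.5)→(14,28)  cross = 19.5·28 − 14·8.5 = 427.0000; (r_i+r_j)·cross = 33.5·427.0000 = 14304.5000
edge 3: (14,28)→(4.5,36)  cross = 14·36 − 4.5·28 = 378.0000; (r_i+r_j)·cross = 18.5·378.0000 = 6993.0000
edge 4: (4.5,36)→(3,34.5)  cross = 4.5·34.5 − 3·36 = 47.2500; (r_i+r_j)·cross = 7.5·47.2500 = 354.3750
Σcross = 310.0000 → A = |Σcross|/2 = 155.0000 mm²
Σ(r_i+r_j)·cross = 11341.2500 → first moment M = |Σ|/6 = 1890.2083
R_c = M/A = 1890.2083/155.0000 = 12.1949 mm
θ = 54° = 0.942478 rad
V = θ·R_c·A = 0.942478·12.1949·155.0000 = 1781.479 mm³

Volume = 1781.479 mm³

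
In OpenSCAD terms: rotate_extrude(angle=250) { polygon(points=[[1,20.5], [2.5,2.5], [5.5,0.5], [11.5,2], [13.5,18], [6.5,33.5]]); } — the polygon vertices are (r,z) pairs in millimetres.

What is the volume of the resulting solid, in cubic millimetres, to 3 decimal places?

Profile (r,z), 6 vertices: (1,20.5) (2.5,2.5) (5.5,0.5) (11.5,2) (13.5,18) (6.5,33.5)
edge 0: (1,20.5)→(2.5,2.5)  cross = 1·2.5 − 2.5·20.5 = -48.7500; (r_i+r_j)·cross = 3.5·-48.7500 = -170.6250
edge 1: (2.5,2.5)→(5.5,0.5)  cross = 2.5·0.5 − 5.5·2.5 = -12.5000; (r_i+r_j)·cross = 8·-12.5000 = -100.0000
edge 2: (5.5,0.5)→(11.5,2)  cross = 5.5·2 − 11.5·0.5 = 5.2500; (r_i+r_j)·cross = 17·5.2500 = 89.2500
edge 3: (11.5,2)→(13.5,18)  cross = 11.5·18 − 13.5·2 = 180.0000; (r_i+r_j)·cross = 25·180.0000 = 4500.0000
edge 4: (13.5,18)→(6.5,33.5)  cross = 13.5·33.5 − 6.5·18 = 335.2500; (r_i+r_j)·cross = 20·335.2500 = 6705.0000
edge 5: (6.5,33.5)→(1,20.5)  cross = 6.5·20.5 − 1·33.5 = 99.7500; (r_i+r_j)·cross = 7.5·99.7500 = 748.1250
Σcross = 559.0000 → A = |Σcross|/2 = 279.5000 mm²
Σ(r_i+r_j)·cross = 11771.7500 → first moment M = |Σ|/6 = 1961.9583
R_c = M/A = 1961.9583/279.5000 = 7.0195 mm
θ = 250° = 4.363323 rad
V = θ·R_c·A = 4.363323·7.0195·279.5000 = 8560.658 mm³

Volume = 8560.658 mm³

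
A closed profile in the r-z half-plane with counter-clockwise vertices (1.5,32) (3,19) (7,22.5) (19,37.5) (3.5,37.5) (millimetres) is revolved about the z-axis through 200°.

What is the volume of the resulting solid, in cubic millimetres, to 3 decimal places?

Volume = 4717.116 mm³

Profile (r,z), 5 vertices: (1.5,32) (3,19) (7,22.5) (19,37.5) (3.5,37.5)
edge 0: (1.5,32)→(3,19)  cross = 1.5·19 − 3·32 = -67.5000; (r_i+r_j)·cross = 4.5·-67.5000 = -303.7500
edge 1: (3,19)→(7,22.5)  cross = 3·22.5 − 7·19 = -65.5000; (r_i+r_j)·cross = 10·-65.5000 = -655.0000
edge 2: (7,22.5)→(19,37.5)  cross = 7·37.5 − 19·22.5 = -165.0000; (r_i+r_j)·cross = 26·-165.0000 = -4290.0000
edge 3: (19,37.5)→(3.5,37.5)  cross = 19·37.5 − 3.5·37.5 = 581.2500; (r_i+r_j)·cross = 22.5·581.2500 = 13078.1250
edge 4: (3.5,37.5)→(1.5,32)  cross = 3.5·32 − 1.5·37.5 = 55.7500; (r_i+r_j)·cross = 5·55.7500 = 278.7500
Σcross = 339.0000 → A = |Σcross|/2 = 169.5000 mm²
Σ(r_i+r_j)·cross = 8108.1250 → first moment M = |Σ|/6 = 1351.3542
R_c = M/A = 1351.3542/169.5000 = 7.9726 mm
θ = 200° = 3.490659 rad
V = θ·R_c·A = 3.490659·7.9726·169.5000 = 4717.116 mm³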